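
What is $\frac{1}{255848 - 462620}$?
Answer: $- \frac{1}{206772} \approx -4.8362 \cdot 10^{-6}$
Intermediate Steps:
$\frac{1}{255848 - 462620} = \frac{1}{-206772} = - \frac{1}{206772}$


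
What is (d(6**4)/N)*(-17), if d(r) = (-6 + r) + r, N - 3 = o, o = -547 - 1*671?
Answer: 14654/405 ≈ 36.183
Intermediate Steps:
o = -1218 (o = -547 - 671 = -1218)
N = -1215 (N = 3 - 1218 = -1215)
d(r) = -6 + 2*r
(d(6**4)/N)*(-17) = ((-6 + 2*6**4)/(-1215))*(-17) = ((-6 + 2*1296)*(-1/1215))*(-17) = ((-6 + 2592)*(-1/1215))*(-17) = (2586*(-1/1215))*(-17) = -862/405*(-17) = 14654/405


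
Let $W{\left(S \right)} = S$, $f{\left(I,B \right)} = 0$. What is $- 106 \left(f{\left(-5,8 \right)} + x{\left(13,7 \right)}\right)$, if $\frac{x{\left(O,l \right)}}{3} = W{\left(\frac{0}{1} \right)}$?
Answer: $0$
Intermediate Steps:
$x{\left(O,l \right)} = 0$ ($x{\left(O,l \right)} = 3 \cdot \frac{0}{1} = 3 \cdot 0 \cdot 1 = 3 \cdot 0 = 0$)
$- 106 \left(f{\left(-5,8 \right)} + x{\left(13,7 \right)}\right) = - 106 \left(0 + 0\right) = \left(-106\right) 0 = 0$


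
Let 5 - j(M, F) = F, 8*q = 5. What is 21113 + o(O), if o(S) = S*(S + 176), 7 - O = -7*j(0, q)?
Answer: 1865641/64 ≈ 29151.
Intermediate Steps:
q = 5/8 (q = (⅛)*5 = 5/8 ≈ 0.62500)
j(M, F) = 5 - F
O = 301/8 (O = 7 - (-7)*(5 - 1*5/8) = 7 - (-7)*(5 - 5/8) = 7 - (-7)*35/8 = 7 - 1*(-245/8) = 7 + 245/8 = 301/8 ≈ 37.625)
o(S) = S*(176 + S)
21113 + o(O) = 21113 + 301*(176 + 301/8)/8 = 21113 + (301/8)*(1709/8) = 21113 + 514409/64 = 1865641/64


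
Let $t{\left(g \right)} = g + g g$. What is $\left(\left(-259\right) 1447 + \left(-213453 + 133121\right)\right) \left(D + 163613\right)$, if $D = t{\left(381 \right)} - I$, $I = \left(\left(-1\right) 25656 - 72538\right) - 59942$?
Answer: $-212666470555$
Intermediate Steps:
$t{\left(g \right)} = g + g^{2}$
$I = -158136$ ($I = \left(-25656 - 72538\right) - 59942 = -98194 - 59942 = -158136$)
$D = 303678$ ($D = 381 \left(1 + 381\right) - -158136 = 381 \cdot 382 + 158136 = 145542 + 158136 = 303678$)
$\left(\left(-259\right) 1447 + \left(-213453 + 133121\right)\right) \left(D + 163613\right) = \left(\left(-259\right) 1447 + \left(-213453 + 133121\right)\right) \left(303678 + 163613\right) = \left(-374773 - 80332\right) 467291 = \left(-455105\right) 467291 = -212666470555$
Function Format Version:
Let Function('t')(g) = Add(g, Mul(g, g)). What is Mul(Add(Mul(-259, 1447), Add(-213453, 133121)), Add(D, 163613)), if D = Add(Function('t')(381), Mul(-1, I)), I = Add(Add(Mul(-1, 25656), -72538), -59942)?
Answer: -212666470555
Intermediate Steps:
Function('t')(g) = Add(g, Pow(g, 2))
I = -158136 (I = Add(Add(-25656, -72538), -59942) = Add(-98194, -59942) = -158136)
D = 303678 (D = Add(Mul(381, Add(1, 381)), Mul(-1, -158136)) = Add(Mul(381, 382), 158136) = Add(145542, 158136) = 303678)
Mul(Add(Mul(-259, 1447), Add(-213453, 133121)), Add(D, 163613)) = Mul(Add(Mul(-259, 1447), Add(-213453, 133121)), Add(303678, 163613)) = Mul(Add(-374773, -80332), 467291) = Mul(-455105, 467291) = -212666470555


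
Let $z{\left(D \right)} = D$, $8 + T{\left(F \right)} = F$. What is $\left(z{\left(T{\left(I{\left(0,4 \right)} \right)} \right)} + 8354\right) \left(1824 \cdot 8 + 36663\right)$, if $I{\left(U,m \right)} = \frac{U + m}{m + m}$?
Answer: $\frac{855599715}{2} \approx 4.278 \cdot 10^{8}$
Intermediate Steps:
$I{\left(U,m \right)} = \frac{U + m}{2 m}$
$T{\left(F \right)} = -8 + F$
$\left(z{\left(T{\left(I{\left(0,4 \right)} \right)} \right)} + 8354\right) \left(1824 \cdot 8 + 36663\right) = \left(\left(-8 + \frac{0 + 4}{2 \cdot 4}\right) + 8354\right) \left(1824 \cdot 8 + 36663\right) = \left(\left(-8 + \frac{1}{2} \cdot \frac{1}{4} \cdot 4\right) + 8354\right) \left(14592 + 36663\right) = \left(\left(-8 + \frac{1}{2}\right) + 8354\right) 51255 = \left(- \frac{15}{2} + 8354\right) 51255 = \frac{16693}{2} \cdot 51255 = \frac{855599715}{2}$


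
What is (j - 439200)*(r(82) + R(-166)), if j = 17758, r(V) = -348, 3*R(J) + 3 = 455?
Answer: 249493664/3 ≈ 8.3165e+7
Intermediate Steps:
R(J) = 452/3 (R(J) = -1 + (⅓)*455 = -1 + 455/3 = 452/3)
(j - 439200)*(r(82) + R(-166)) = (17758 - 439200)*(-348 + 452/3) = -421442*(-592/3) = 249493664/3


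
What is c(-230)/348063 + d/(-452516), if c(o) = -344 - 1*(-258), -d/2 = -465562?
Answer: -81032182297/39376019127 ≈ -2.0579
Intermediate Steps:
d = 931124 (d = -2*(-465562) = 931124)
c(o) = -86 (c(o) = -344 + 258 = -86)
c(-230)/348063 + d/(-452516) = -86/348063 + 931124/(-452516) = -86*1/348063 + 931124*(-1/452516) = -86/348063 - 232781/113129 = -81032182297/39376019127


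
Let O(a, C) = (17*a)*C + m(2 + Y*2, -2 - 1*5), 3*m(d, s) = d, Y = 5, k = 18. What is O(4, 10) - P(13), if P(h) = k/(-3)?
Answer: 690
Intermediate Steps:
m(d, s) = d/3
P(h) = -6 (P(h) = 18/(-3) = 18*(-⅓) = -6)
O(a, C) = 4 + 17*C*a (O(a, C) = (17*a)*C + (2 + 5*2)/3 = 17*C*a + (2 + 10)/3 = 17*C*a + (⅓)*12 = 17*C*a + 4 = 4 + 17*C*a)
O(4, 10) - P(13) = (4 + 17*10*4) - 1*(-6) = (4 + 680) + 6 = 684 + 6 = 690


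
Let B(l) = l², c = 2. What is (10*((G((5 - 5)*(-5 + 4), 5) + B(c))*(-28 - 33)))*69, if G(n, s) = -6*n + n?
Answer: -168360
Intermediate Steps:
G(n, s) = -5*n
(10*((G((5 - 5)*(-5 + 4), 5) + B(c))*(-28 - 33)))*69 = (10*((-5*(5 - 5)*(-5 + 4) + 2²)*(-28 - 33)))*69 = (10*((-0*(-1) + 4)*(-61)))*69 = (10*((-5*0 + 4)*(-61)))*69 = (10*((0 + 4)*(-61)))*69 = (10*(4*(-61)))*69 = (10*(-244))*69 = -2440*69 = -168360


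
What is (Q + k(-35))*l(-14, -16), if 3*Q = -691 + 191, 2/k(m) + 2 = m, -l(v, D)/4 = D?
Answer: -1184384/111 ≈ -10670.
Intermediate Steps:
l(v, D) = -4*D
k(m) = 2/(-2 + m)
Q = -500/3 (Q = (-691 + 191)/3 = (1/3)*(-500) = -500/3 ≈ -166.67)
(Q + k(-35))*l(-14, -16) = (-500/3 + 2/(-2 - 35))*(-4*(-16)) = (-500/3 + 2/(-37))*64 = (-500/3 + 2*(-1/37))*64 = (-500/3 - 2/37)*64 = -18506/111*64 = -1184384/111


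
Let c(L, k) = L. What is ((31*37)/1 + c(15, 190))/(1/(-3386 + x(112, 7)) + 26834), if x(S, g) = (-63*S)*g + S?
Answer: 8742556/201891349 ≈ 0.043303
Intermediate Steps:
x(S, g) = S - 63*S*g (x(S, g) = -63*S*g + S = S - 63*S*g)
((31*37)/1 + c(15, 190))/(1/(-3386 + x(112, 7)) + 26834) = ((31*37)/1 + 15)/(1/(-3386 + 112*(1 - 63*7)) + 26834) = (1147*1 + 15)/(1/(-3386 + 112*(1 - 441)) + 26834) = (1147 + 15)/(1/(-3386 + 112*(-440)) + 26834) = 1162/(1/(-3386 - 49280) + 26834) = 1162/(1/(-52666) + 26834) = 1162/(-1/52666 + 26834) = 1162/(1413239443/52666) = 1162*(52666/1413239443) = 8742556/201891349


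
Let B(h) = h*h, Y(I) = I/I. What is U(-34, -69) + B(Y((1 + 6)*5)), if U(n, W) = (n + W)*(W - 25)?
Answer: 9683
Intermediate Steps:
Y(I) = 1
U(n, W) = (-25 + W)*(W + n) (U(n, W) = (W + n)*(-25 + W) = (-25 + W)*(W + n))
B(h) = h²
U(-34, -69) + B(Y((1 + 6)*5)) = ((-69)² - 25*(-69) - 25*(-34) - 69*(-34)) + 1² = (4761 + 1725 + 850 + 2346) + 1 = 9682 + 1 = 9683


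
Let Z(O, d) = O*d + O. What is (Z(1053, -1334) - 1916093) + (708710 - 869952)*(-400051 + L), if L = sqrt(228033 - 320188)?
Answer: 64501703600 - 161242*I*sqrt(92155) ≈ 6.4502e+10 - 4.8948e+7*I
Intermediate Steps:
Z(O, d) = O + O*d
L = I*sqrt(92155) (L = sqrt(-92155) = I*sqrt(92155) ≈ 303.57*I)
(Z(1053, -1334) - 1916093) + (708710 - 869952)*(-400051 + L) = (1053*(1 - 1334) - 1916093) + (708710 - 869952)*(-400051 + I*sqrt(92155)) = (1053*(-1333) - 1916093) - 161242*(-400051 + I*sqrt(92155)) = (-1403649 - 1916093) + (64505023342 - 161242*I*sqrt(92155)) = -3319742 + (64505023342 - 161242*I*sqrt(92155)) = 64501703600 - 161242*I*sqrt(92155)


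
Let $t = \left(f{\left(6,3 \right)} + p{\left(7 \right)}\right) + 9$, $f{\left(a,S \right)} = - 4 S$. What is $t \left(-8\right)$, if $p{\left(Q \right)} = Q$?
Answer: $-32$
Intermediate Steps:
$t = 4$ ($t = \left(\left(-4\right) 3 + 7\right) + 9 = \left(-12 + 7\right) + 9 = -5 + 9 = 4$)
$t \left(-8\right) = 4 \left(-8\right) = -32$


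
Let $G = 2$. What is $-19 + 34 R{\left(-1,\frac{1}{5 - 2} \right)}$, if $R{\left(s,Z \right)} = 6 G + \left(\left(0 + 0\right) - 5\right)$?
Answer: $219$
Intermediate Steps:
$R{\left(s,Z \right)} = 7$ ($R{\left(s,Z \right)} = 6 \cdot 2 + \left(\left(0 + 0\right) - 5\right) = 12 + \left(0 - 5\right) = 12 - 5 = 7$)
$-19 + 34 R{\left(-1,\frac{1}{5 - 2} \right)} = -19 + 34 \cdot 7 = -19 + 238 = 219$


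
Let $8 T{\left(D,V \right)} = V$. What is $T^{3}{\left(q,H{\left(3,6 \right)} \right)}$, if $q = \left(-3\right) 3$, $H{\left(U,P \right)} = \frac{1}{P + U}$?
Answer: $\frac{1}{373248} \approx 2.6792 \cdot 10^{-6}$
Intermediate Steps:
$q = -9$
$T{\left(D,V \right)} = \frac{V}{8}$
$T^{3}{\left(q,H{\left(3,6 \right)} \right)} = \left(\frac{1}{8 \left(6 + 3\right)}\right)^{3} = \left(\frac{1}{8 \cdot 9}\right)^{3} = \left(\frac{1}{8} \cdot \frac{1}{9}\right)^{3} = \left(\frac{1}{72}\right)^{3} = \frac{1}{373248}$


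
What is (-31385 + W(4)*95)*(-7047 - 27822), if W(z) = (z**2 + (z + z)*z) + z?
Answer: 922110705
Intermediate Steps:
W(z) = z + 3*z**2 (W(z) = (z**2 + (2*z)*z) + z = (z**2 + 2*z**2) + z = 3*z**2 + z = z + 3*z**2)
(-31385 + W(4)*95)*(-7047 - 27822) = (-31385 + (4*(1 + 3*4))*95)*(-7047 - 27822) = (-31385 + (4*(1 + 12))*95)*(-34869) = (-31385 + (4*13)*95)*(-34869) = (-31385 + 52*95)*(-34869) = (-31385 + 4940)*(-34869) = -26445*(-34869) = 922110705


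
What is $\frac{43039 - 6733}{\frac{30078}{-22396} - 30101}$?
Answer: $- \frac{406554588}{337086037} \approx -1.2061$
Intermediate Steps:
$\frac{43039 - 6733}{\frac{30078}{-22396} - 30101} = \frac{36306}{30078 \left(- \frac{1}{22396}\right) - 30101} = \frac{36306}{- \frac{15039}{11198} - 30101} = \frac{36306}{- \frac{337086037}{11198}} = 36306 \left(- \frac{11198}{337086037}\right) = - \frac{406554588}{337086037}$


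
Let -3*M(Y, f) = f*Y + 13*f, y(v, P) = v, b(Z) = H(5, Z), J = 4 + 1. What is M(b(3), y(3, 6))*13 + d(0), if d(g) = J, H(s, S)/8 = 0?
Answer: -164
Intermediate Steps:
H(s, S) = 0 (H(s, S) = 8*0 = 0)
J = 5
b(Z) = 0
d(g) = 5
M(Y, f) = -13*f/3 - Y*f/3 (M(Y, f) = -(f*Y + 13*f)/3 = -(Y*f + 13*f)/3 = -(13*f + Y*f)/3 = -13*f/3 - Y*f/3)
M(b(3), y(3, 6))*13 + d(0) = -⅓*3*(13 + 0)*13 + 5 = -⅓*3*13*13 + 5 = -13*13 + 5 = -169 + 5 = -164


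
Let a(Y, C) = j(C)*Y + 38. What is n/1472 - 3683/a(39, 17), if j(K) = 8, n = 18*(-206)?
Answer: -839897/64400 ≈ -13.042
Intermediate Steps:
n = -3708
a(Y, C) = 38 + 8*Y (a(Y, C) = 8*Y + 38 = 38 + 8*Y)
n/1472 - 3683/a(39, 17) = -3708/1472 - 3683/(38 + 8*39) = -3708*1/1472 - 3683/(38 + 312) = -927/368 - 3683/350 = -839897/64400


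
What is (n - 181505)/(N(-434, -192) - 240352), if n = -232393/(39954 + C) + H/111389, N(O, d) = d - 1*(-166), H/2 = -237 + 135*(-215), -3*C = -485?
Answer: 1216609741416937/1611173445704787 ≈ 0.75511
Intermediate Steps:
C = 485/3 (C = -1/3*(-485) = 485/3 ≈ 161.67)
H = -58524 (H = 2*(-237 + 135*(-215)) = 2*(-237 - 29025) = 2*(-29262) = -58524)
N(O, d) = 166 + d (N(O, d) = d + 166 = 166 + d)
n = -84701259459/13405331983 (n = -232393/(39954 + 485/3) - 58524/111389 = -232393/120347/3 - 58524*1/111389 = -232393*3/120347 - 58524/111389 = -697179/120347 - 58524/111389 = -84701259459/13405331983 ≈ -6.3185)
(n - 181505)/(N(-434, -192) - 240352) = (-84701259459/13405331983 - 181505)/((166 - 192) - 240352) = -2433219482833874/(13405331983*(-26 - 240352)) = -2433219482833874/13405331983/(-240378) = -2433219482833874/13405331983*(-1/240378) = 1216609741416937/1611173445704787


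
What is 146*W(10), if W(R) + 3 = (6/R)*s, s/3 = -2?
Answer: -4818/5 ≈ -963.60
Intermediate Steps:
s = -6 (s = 3*(-2) = -6)
W(R) = -3 - 36/R (W(R) = -3 + (6/R)*(-6) = -3 - 36/R)
146*W(10) = 146*(-3 - 36/10) = 146*(-3 - 36*⅒) = 146*(-3 - 18/5) = 146*(-33/5) = -4818/5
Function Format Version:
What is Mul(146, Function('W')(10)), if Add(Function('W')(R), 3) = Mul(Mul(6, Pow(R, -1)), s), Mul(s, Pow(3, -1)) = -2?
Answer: Rational(-4818, 5) ≈ -963.60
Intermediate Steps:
s = -6 (s = Mul(3, -2) = -6)
Function('W')(R) = Add(-3, Mul(-36, Pow(R, -1))) (Function('W')(R) = Add(-3, Mul(Mul(6, Pow(R, -1)), -6)) = Add(-3, Mul(-36, Pow(R, -1))))
Mul(146, Function('W')(10)) = Mul(146, Add(-3, Mul(-36, Pow(10, -1)))) = Mul(146, Add(-3, Mul(-36, Rational(1, 10)))) = Mul(146, Add(-3, Rational(-18, 5))) = Mul(146, Rational(-33, 5)) = Rational(-4818, 5)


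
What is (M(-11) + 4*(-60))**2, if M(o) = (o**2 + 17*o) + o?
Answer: 100489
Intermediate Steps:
M(o) = o**2 + 18*o
(M(-11) + 4*(-60))**2 = (-11*(18 - 11) + 4*(-60))**2 = (-11*7 - 240)**2 = (-77 - 240)**2 = (-317)**2 = 100489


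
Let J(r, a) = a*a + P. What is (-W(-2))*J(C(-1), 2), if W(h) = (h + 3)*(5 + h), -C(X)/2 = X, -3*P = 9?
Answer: -3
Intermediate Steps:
P = -3 (P = -1/3*9 = -3)
C(X) = -2*X
J(r, a) = -3 + a**2 (J(r, a) = a*a - 3 = a**2 - 3 = -3 + a**2)
W(h) = (3 + h)*(5 + h)
(-W(-2))*J(C(-1), 2) = (-(15 + (-2)**2 + 8*(-2)))*(-3 + 2**2) = (-(15 + 4 - 16))*(-3 + 4) = -1*3*1 = -3*1 = -3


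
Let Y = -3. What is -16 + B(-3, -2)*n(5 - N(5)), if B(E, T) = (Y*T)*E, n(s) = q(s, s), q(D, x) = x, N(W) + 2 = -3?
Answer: -196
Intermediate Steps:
N(W) = -5 (N(W) = -2 - 3 = -5)
n(s) = s
B(E, T) = -3*E*T (B(E, T) = (-3*T)*E = -3*E*T)
-16 + B(-3, -2)*n(5 - N(5)) = -16 + (-3*(-3)*(-2))*(5 - 1*(-5)) = -16 - 18*(5 + 5) = -16 - 18*10 = -16 - 180 = -196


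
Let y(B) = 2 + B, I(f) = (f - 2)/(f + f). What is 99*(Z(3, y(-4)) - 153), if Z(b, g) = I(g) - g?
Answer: -14850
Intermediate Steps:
I(f) = (-2 + f)/(2*f) (I(f) = (-2 + f)/((2*f)) = (-2 + f)*(1/(2*f)) = (-2 + f)/(2*f))
Z(b, g) = -g + (-2 + g)/(2*g) (Z(b, g) = (-2 + g)/(2*g) - g = -g + (-2 + g)/(2*g))
99*(Z(3, y(-4)) - 153) = 99*((½ - (2 - 4) - 1/(2 - 4)) - 153) = 99*((½ - 1*(-2) - 1/(-2)) - 153) = 99*((½ + 2 - 1*(-½)) - 153) = 99*((½ + 2 + ½) - 153) = 99*(3 - 153) = 99*(-150) = -14850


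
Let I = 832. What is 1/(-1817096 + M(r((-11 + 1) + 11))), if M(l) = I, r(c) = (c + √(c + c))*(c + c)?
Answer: -1/1816264 ≈ -5.5058e-7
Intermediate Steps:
r(c) = 2*c*(c + √2*√c) (r(c) = (c + √(2*c))*(2*c) = (c + √2*√c)*(2*c) = 2*c*(c + √2*√c))
M(l) = 832
1/(-1817096 + M(r((-11 + 1) + 11))) = 1/(-1817096 + 832) = 1/(-1816264) = -1/1816264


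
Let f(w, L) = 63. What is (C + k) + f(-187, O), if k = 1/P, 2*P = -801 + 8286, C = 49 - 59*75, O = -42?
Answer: -32282803/7485 ≈ -4313.0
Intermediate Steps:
C = -4376 (C = 49 - 4425 = -4376)
P = 7485/2 (P = (-801 + 8286)/2 = (1/2)*7485 = 7485/2 ≈ 3742.5)
k = 2/7485 (k = 1/(7485/2) = 2/7485 ≈ 0.00026720)
(C + k) + f(-187, O) = (-4376 + 2/7485) + 63 = -32754358/7485 + 63 = -32282803/7485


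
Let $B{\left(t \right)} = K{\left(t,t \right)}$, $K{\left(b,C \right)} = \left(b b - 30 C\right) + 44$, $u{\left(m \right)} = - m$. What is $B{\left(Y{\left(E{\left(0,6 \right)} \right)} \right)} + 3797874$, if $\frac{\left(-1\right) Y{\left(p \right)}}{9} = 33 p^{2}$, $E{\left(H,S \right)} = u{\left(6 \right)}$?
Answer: $118437542$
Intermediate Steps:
$E{\left(H,S \right)} = -6$ ($E{\left(H,S \right)} = \left(-1\right) 6 = -6$)
$Y{\left(p \right)} = - 297 p^{2}$ ($Y{\left(p \right)} = - 9 \cdot 33 p^{2} = - 297 p^{2}$)
$K{\left(b,C \right)} = 44 + b^{2} - 30 C$ ($K{\left(b,C \right)} = \left(b^{2} - 30 C\right) + 44 = 44 + b^{2} - 30 C$)
$B{\left(t \right)} = 44 + t^{2} - 30 t$
$B{\left(Y{\left(E{\left(0,6 \right)} \right)} \right)} + 3797874 = \left(44 + \left(- 297 \left(-6\right)^{2}\right)^{2} - 30 \left(- 297 \left(-6\right)^{2}\right)\right) + 3797874 = \left(44 + \left(\left(-297\right) 36\right)^{2} - 30 \left(\left(-297\right) 36\right)\right) + 3797874 = \left(44 + \left(-10692\right)^{2} - -320760\right) + 3797874 = \left(44 + 114318864 + 320760\right) + 3797874 = 114639668 + 3797874 = 118437542$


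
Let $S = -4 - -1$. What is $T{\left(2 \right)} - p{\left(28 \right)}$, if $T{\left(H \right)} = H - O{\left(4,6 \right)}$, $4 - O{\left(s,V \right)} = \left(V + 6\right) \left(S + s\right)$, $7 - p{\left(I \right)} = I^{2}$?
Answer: $787$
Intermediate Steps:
$p{\left(I \right)} = 7 - I^{2}$
$S = -3$ ($S = -4 + 1 = -3$)
$O{\left(s,V \right)} = 4 - \left(-3 + s\right) \left(6 + V\right)$ ($O{\left(s,V \right)} = 4 - \left(V + 6\right) \left(-3 + s\right) = 4 - \left(6 + V\right) \left(-3 + s\right) = 4 - \left(-3 + s\right) \left(6 + V\right)$)
$T{\left(H \right)} = 8 + H$ ($T{\left(H \right)} = H - \left(22 - 24 + 3 \cdot 6 - 6 \cdot 4\right) = H - \left(22 - 24 + 18 - 24\right) = H - -8 = H + 8 = 8 + H$)
$T{\left(2 \right)} - p{\left(28 \right)} = \left(8 + 2\right) - \left(7 - 28^{2}\right) = 10 - \left(7 - 784\right) = 10 - -777 = 10 + 777 = 787$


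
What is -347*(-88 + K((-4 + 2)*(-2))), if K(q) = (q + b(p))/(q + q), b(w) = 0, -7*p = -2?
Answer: 60725/2 ≈ 30363.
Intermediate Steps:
p = 2/7 (p = -1/7*(-2) = 2/7 ≈ 0.28571)
K(q) = 1/2 (K(q) = (q + 0)/(q + q) = q/((2*q)) = q*(1/(2*q)) = 1/2)
-347*(-88 + K((-4 + 2)*(-2))) = -347*(-88 + 1/2) = -347*(-175/2) = 60725/2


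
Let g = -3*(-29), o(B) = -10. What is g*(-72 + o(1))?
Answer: -7134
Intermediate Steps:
g = 87
g*(-72 + o(1)) = 87*(-72 - 10) = 87*(-82) = -7134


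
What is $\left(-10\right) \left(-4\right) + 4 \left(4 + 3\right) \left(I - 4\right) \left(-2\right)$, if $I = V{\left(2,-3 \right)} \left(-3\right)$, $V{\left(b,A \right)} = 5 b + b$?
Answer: $2280$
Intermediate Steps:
$V{\left(b,A \right)} = 6 b$
$I = -36$ ($I = 6 \cdot 2 \left(-3\right) = 12 \left(-3\right) = -36$)
$\left(-10\right) \left(-4\right) + 4 \left(4 + 3\right) \left(I - 4\right) \left(-2\right) = \left(-10\right) \left(-4\right) + 4 \left(4 + 3\right) \left(-36 - 4\right) \left(-2\right) = 40 + 4 \cdot 7 \left(-40\right) \left(-2\right) = 40 + 4 \left(\left(-280\right) \left(-2\right)\right) = 40 + 4 \cdot 560 = 40 + 2240 = 2280$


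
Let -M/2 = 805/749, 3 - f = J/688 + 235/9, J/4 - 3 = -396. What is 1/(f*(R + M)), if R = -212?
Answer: 9202/41040247 ≈ 0.00022422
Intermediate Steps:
J = -1572 (J = 12 + 4*(-396) = 12 - 1584 = -1572)
f = -32239/1548 (f = 3 - (-1572/688 + 235/9) = 3 - (-1572*1/688 + 235*(1/9)) = 3 - (-393/172 + 235/9) = 3 - 1*36883/1548 = 3 - 36883/1548 = -32239/1548 ≈ -20.826)
M = -230/107 (M = -1610/749 = -2*115/107 = -230/107 ≈ -2.1495)
1/(f*(R + M)) = 1/(-32239*(-212 - 230/107)/1548) = 1/(-32239/1548*(-22914/107)) = 1/(41040247/9202) = 9202/41040247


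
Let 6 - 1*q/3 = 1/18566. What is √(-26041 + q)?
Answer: I*√8970033327886/18566 ≈ 161.32*I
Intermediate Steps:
q = 334185/18566 (q = 18 - 3/18566 = 334185/18566 ≈ 18.000)
√(-26041 + q) = √(-26041 + 334185/18566) = √(-483143021/18566) = I*√8970033327886/18566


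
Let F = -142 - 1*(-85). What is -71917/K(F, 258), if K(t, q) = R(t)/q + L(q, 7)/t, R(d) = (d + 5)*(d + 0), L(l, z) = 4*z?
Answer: -176268567/26954 ≈ -6539.6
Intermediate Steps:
R(d) = d*(5 + d) (R(d) = (5 + d)*d = d*(5 + d))
F = -57 (F = -142 + 85 = -57)
K(t, q) = 28/t + t*(5 + t)/q (K(t, q) = (t*(5 + t))/q + (4*7)/t = t*(5 + t)/q + 28/t = 28/t + t*(5 + t)/q)
-71917/K(F, 258) = -71917*(-14706/(28*258 + (-57)²*(5 - 57))) = -71917*(-14706/(7224 + 3249*(-52))) = -71917*(-14706/(7224 - 168948)) = -71917/((1/258)*(-1/57)*(-161724)) = -71917/26954/2451 = -71917*2451/26954 = -176268567/26954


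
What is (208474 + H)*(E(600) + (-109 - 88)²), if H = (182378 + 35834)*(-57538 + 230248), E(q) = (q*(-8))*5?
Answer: 558115712738146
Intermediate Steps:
E(q) = -40*q (E(q) = -8*q*5 = -40*q)
H = 37687394520 (H = 218212*172710 = 37687394520)
(208474 + H)*(E(600) + (-109 - 88)²) = (208474 + 37687394520)*(-40*600 + (-109 - 88)²) = 37687602994*(-24000 + (-197)²) = 37687602994*(-24000 + 38809) = 37687602994*14809 = 558115712738146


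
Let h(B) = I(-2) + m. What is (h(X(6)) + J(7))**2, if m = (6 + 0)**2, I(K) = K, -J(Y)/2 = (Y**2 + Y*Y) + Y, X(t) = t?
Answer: 30976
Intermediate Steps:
J(Y) = -4*Y**2 - 2*Y (J(Y) = -2*((Y**2 + Y*Y) + Y) = -2*((Y**2 + Y**2) + Y) = -2*(2*Y**2 + Y) = -2*(Y + 2*Y**2) = -4*Y**2 - 2*Y)
m = 36 (m = 6**2 = 36)
h(B) = 34 (h(B) = -2 + 36 = 34)
(h(X(6)) + J(7))**2 = (34 - 2*7*(1 + 2*7))**2 = (34 - 2*7*(1 + 14))**2 = (34 - 2*7*15)**2 = (34 - 210)**2 = (-176)**2 = 30976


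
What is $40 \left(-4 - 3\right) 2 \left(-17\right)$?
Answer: $9520$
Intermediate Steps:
$40 \left(-4 - 3\right) 2 \left(-17\right) = 40 \left(\left(-7\right) 2\right) \left(-17\right) = 40 \left(-14\right) \left(-17\right) = \left(-560\right) \left(-17\right) = 9520$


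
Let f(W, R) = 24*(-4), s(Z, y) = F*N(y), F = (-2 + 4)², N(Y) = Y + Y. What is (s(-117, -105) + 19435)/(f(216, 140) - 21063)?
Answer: -18595/21159 ≈ -0.87882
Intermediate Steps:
N(Y) = 2*Y
F = 4 (F = 2² = 4)
s(Z, y) = 8*y (s(Z, y) = 4*(2*y) = 8*y)
f(W, R) = -96
(s(-117, -105) + 19435)/(f(216, 140) - 21063) = (8*(-105) + 19435)/(-96 - 21063) = (-840 + 19435)/(-21159) = 18595*(-1/21159) = -18595/21159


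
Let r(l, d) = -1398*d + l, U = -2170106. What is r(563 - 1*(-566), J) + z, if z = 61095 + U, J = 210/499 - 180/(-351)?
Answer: -13682297754/6487 ≈ -2.1092e+6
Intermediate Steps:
J = 18170/19461 (J = 210*(1/499) - 180*(-1/351) = 210/499 + 20/39 = 18170/19461 ≈ 0.93366)
r(l, d) = l - 1398*d
z = -2109011 (z = 61095 - 2170106 = -2109011)
r(563 - 1*(-566), J) + z = ((563 - 1*(-566)) - 1398*18170/19461) - 2109011 = ((563 + 566) - 8467220/6487) - 2109011 = (1129 - 8467220/6487) - 2109011 = -1143397/6487 - 2109011 = -13682297754/6487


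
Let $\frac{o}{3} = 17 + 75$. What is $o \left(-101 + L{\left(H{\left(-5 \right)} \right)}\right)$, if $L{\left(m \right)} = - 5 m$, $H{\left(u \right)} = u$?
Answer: $-20976$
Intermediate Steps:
$o = 276$ ($o = 3 \left(17 + 75\right) = 3 \cdot 92 = 276$)
$o \left(-101 + L{\left(H{\left(-5 \right)} \right)}\right) = 276 \left(-101 - -25\right) = 276 \left(-101 + 25\right) = 276 \left(-76\right) = -20976$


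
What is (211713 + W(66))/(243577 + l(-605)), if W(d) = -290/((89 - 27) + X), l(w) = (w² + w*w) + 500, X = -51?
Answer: 2328553/10737397 ≈ 0.21686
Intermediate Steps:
l(w) = 500 + 2*w² (l(w) = (w² + w²) + 500 = 2*w² + 500 = 500 + 2*w²)
W(d) = -290/11 (W(d) = -290/((89 - 27) - 51) = -290/(62 - 51) = -290/11)
(211713 + W(66))/(243577 + l(-605)) = (211713 - 290/11)/(243577 + (500 + 2*(-605)²)) = 2328553/(11*(243577 + (500 + 2*366025))) = 2328553/(11*(243577 + (500 + 732050))) = 2328553/(11*(243577 + 732550)) = (2328553/11)/976127 = (2328553/11)*(1/976127) = 2328553/10737397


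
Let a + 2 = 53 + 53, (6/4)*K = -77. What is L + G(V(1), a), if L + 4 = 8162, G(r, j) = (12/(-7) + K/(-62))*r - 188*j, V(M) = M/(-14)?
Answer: -103844339/9114 ≈ -11394.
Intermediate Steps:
K = -154/3 (K = (2/3)*(-77) = -154/3 ≈ -51.333)
a = 104 (a = -2 + (53 + 53) = -2 + 106 = 104)
V(M) = -M/14 (V(M) = M*(-1/14) = -M/14)
G(r, j) = -188*j - 577*r/651 (G(r, j) = (12/(-7) - 154/3/(-62))*r - 188*j = (12*(-1/7) - 154/3*(-1/62))*r - 188*j = (-12/7 + 77/93)*r - 188*j = -577*r/651 - 188*j = -188*j - 577*r/651)
L = 8158 (L = -4 + 8162 = 8158)
L + G(V(1), a) = 8158 + (-188*104 - (-577)/9114) = 8158 + (-19552 - 577/651*(-1/14)) = 8158 + (-19552 + 577/9114) = 8158 - 178196351/9114 = -103844339/9114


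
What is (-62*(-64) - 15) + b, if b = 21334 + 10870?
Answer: 36157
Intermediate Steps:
b = 32204
(-62*(-64) - 15) + b = (-62*(-64) - 15) + 32204 = (3968 - 15) + 32204 = 3953 + 32204 = 36157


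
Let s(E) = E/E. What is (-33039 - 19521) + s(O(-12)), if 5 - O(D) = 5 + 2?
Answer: -52559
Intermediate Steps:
O(D) = -2 (O(D) = 5 - (5 + 2) = 5 - 1*7 = 5 - 7 = -2)
s(E) = 1
(-33039 - 19521) + s(O(-12)) = (-33039 - 19521) + 1 = -52560 + 1 = -52559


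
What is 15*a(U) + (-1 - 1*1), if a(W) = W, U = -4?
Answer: -62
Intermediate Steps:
15*a(U) + (-1 - 1*1) = 15*(-4) + (-1 - 1*1) = -60 + (-1 - 1) = -60 - 2 = -62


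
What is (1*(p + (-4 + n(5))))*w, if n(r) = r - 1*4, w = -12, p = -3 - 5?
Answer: 132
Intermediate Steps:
p = -8
n(r) = -4 + r (n(r) = r - 4 = -4 + r)
(1*(p + (-4 + n(5))))*w = (1*(-8 + (-4 + (-4 + 5))))*(-12) = (1*(-8 + (-4 + 1)))*(-12) = (1*(-8 - 3))*(-12) = (1*(-11))*(-12) = -11*(-12) = 132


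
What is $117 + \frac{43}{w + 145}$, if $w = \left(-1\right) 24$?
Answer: $\frac{14200}{121} \approx 117.36$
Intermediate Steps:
$w = -24$
$117 + \frac{43}{w + 145} = 117 + \frac{43}{-24 + 145} = 117 + \frac{43}{121} = \frac{14200}{121}$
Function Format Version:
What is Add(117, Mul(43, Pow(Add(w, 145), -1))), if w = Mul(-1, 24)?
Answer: Rational(14200, 121) ≈ 117.36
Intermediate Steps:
w = -24
Add(117, Mul(43, Pow(Add(w, 145), -1))) = Add(117, Mul(43, Pow(Add(-24, 145), -1))) = Add(117, Mul(43, Pow(121, -1))) = Add(117, Mul(43, Rational(1, 121))) = Add(117, Rational(43, 121)) = Rational(14200, 121)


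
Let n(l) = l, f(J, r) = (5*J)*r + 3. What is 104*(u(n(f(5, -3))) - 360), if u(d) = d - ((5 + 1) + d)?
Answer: -38064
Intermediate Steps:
f(J, r) = 3 + 5*J*r (f(J, r) = 5*J*r + 3 = 3 + 5*J*r)
u(d) = -6 (u(d) = d - (6 + d) = d + (-6 - d) = -6)
104*(u(n(f(5, -3))) - 360) = 104*(-6 - 360) = 104*(-366) = -38064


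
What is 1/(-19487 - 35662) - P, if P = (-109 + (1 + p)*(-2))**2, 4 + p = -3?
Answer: -518896942/55149 ≈ -9409.0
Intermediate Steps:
p = -7 (p = -4 - 3 = -7)
P = 9409 (P = (-109 + (1 - 7)*(-2))**2 = (-109 - 6*(-2))**2 = (-109 + 12)**2 = (-97)**2 = 9409)
1/(-19487 - 35662) - P = 1/(-19487 - 35662) - 1*9409 = 1/(-55149) - 9409 = -1/55149 - 9409 = -518896942/55149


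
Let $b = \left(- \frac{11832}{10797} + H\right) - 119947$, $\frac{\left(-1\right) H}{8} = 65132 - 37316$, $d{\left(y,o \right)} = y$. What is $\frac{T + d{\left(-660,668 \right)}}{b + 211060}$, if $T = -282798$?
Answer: $\frac{145737906}{67566647} \approx 2.157$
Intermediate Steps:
$H = -222528$ ($H = - 8 \left(65132 - 37316\right) = \left(-8\right) 27816 = -222528$)
$b = - \frac{1232571469}{3599}$ ($b = \left(- \frac{11832}{10797} - 222528\right) - 119947 = \left(\left(-11832\right) \frac{1}{10797} - 222528\right) - 119947 = \left(- \frac{3944}{3599} - 222528\right) - 119947 = - \frac{800882216}{3599} - 119947 = - \frac{1232571469}{3599} \approx -3.4248 \cdot 10^{5}$)
$\frac{T + d{\left(-660,668 \right)}}{b + 211060} = \frac{-282798 - 660}{- \frac{1232571469}{3599} + 211060} = - \frac{283458}{- \frac{472966529}{3599}} = \left(-283458\right) \left(- \frac{3599}{472966529}\right) = \frac{145737906}{67566647}$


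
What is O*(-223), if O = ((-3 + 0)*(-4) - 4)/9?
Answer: -1784/9 ≈ -198.22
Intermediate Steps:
O = 8/9 (O = (-3*(-4) - 4)*(1/9) = (12 - 4)*(1/9) = 8*(1/9) = 8/9 ≈ 0.88889)
O*(-223) = (8/9)*(-223) = -1784/9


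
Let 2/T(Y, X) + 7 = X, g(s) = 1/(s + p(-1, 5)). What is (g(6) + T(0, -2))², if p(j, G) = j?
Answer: 1/2025 ≈ 0.00049383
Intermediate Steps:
g(s) = 1/(-1 + s) (g(s) = 1/(s - 1) = 1/(-1 + s))
T(Y, X) = 2/(-7 + X)
(g(6) + T(0, -2))² = (1/(-1 + 6) + 2/(-7 - 2))² = (1/5 + 2/(-9))² = (⅕ + 2*(-⅑))² = (⅕ - 2/9)² = (-1/45)² = 1/2025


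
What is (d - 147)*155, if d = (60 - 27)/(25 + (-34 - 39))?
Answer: -366265/16 ≈ -22892.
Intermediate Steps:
d = -11/16 (d = 33/(25 - 73) = 33/(-48) = 33*(-1/48) = -11/16 ≈ -0.68750)
(d - 147)*155 = (-11/16 - 147)*155 = -2363/16*155 = -366265/16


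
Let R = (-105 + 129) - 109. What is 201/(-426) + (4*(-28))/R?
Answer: 10209/12070 ≈ 0.84582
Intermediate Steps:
R = -85 (R = 24 - 109 = -85)
201/(-426) + (4*(-28))/R = 201/(-426) + (4*(-28))/(-85) = 201*(-1/426) - 112*(-1/85) = -67/142 + 112/85 = 10209/12070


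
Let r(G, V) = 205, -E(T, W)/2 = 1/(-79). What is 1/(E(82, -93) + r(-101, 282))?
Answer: 79/16197 ≈ 0.0048774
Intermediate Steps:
E(T, W) = 2/79 (E(T, W) = -2/(-79) = -2*(-1/79) = 2/79)
1/(E(82, -93) + r(-101, 282)) = 1/(2/79 + 205) = 1/(16197/79) = 79/16197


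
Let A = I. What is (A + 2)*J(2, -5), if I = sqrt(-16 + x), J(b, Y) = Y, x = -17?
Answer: -10 - 5*I*sqrt(33) ≈ -10.0 - 28.723*I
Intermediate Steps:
I = I*sqrt(33) (I = sqrt(-16 - 17) = sqrt(-33) = I*sqrt(33) ≈ 5.7446*I)
A = I*sqrt(33) ≈ 5.7446*I
(A + 2)*J(2, -5) = (I*sqrt(33) + 2)*(-5) = (2 + I*sqrt(33))*(-5) = -10 - 5*I*sqrt(33)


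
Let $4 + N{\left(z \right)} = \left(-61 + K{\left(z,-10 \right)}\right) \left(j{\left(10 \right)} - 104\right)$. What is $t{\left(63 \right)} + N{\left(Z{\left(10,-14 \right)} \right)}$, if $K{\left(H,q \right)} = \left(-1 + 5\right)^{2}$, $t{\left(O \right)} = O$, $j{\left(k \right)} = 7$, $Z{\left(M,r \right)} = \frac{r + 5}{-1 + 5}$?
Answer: $4424$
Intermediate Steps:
$Z{\left(M,r \right)} = \frac{5}{4} + \frac{r}{4}$ ($Z{\left(M,r \right)} = \frac{5 + r}{4} = \left(5 + r\right) \frac{1}{4} = \frac{5}{4} + \frac{r}{4}$)
$K{\left(H,q \right)} = 16$ ($K{\left(H,q \right)} = 4^{2} = 16$)
$N{\left(z \right)} = 4361$ ($N{\left(z \right)} = -4 + \left(-61 + 16\right) \left(7 - 104\right) = -4 - -4365 = -4 + 4365 = 4361$)
$t{\left(63 \right)} + N{\left(Z{\left(10,-14 \right)} \right)} = 63 + 4361 = 4424$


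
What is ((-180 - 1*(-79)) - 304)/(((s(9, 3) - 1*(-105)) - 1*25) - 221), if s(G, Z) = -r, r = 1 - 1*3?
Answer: 405/139 ≈ 2.9137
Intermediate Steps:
r = -2 (r = 1 - 3 = -2)
s(G, Z) = 2 (s(G, Z) = -1*(-2) = 2)
((-180 - 1*(-79)) - 304)/(((s(9, 3) - 1*(-105)) - 1*25) - 221) = ((-180 - 1*(-79)) - 304)/(((2 - 1*(-105)) - 1*25) - 221) = ((-180 + 79) - 304)/(((2 + 105) - 25) - 221) = (-101 - 304)/((107 - 25) - 221) = -405/(82 - 221) = -405/(-139) = -405*(-1/139) = 405/139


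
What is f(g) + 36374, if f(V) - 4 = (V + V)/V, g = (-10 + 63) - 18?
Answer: 36380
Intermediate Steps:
g = 35 (g = 53 - 18 = 35)
f(V) = 6 (f(V) = 4 + (V + V)/V = 4 + (2*V)/V = 4 + 2 = 6)
f(g) + 36374 = 6 + 36374 = 36380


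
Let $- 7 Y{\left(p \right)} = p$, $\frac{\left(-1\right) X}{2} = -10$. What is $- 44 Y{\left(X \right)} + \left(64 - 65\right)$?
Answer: $\frac{873}{7} \approx 124.71$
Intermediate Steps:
$X = 20$ ($X = \left(-2\right) \left(-10\right) = 20$)
$Y{\left(p \right)} = - \frac{p}{7}$
$- 44 Y{\left(X \right)} + \left(64 - 65\right) = - 44 \left(\left(- \frac{1}{7}\right) 20\right) + \left(64 - 65\right) = \left(-44\right) \left(- \frac{20}{7}\right) - 1 = \frac{880}{7} - 1 = \frac{873}{7}$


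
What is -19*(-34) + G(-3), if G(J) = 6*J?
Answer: 628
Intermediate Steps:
-19*(-34) + G(-3) = -19*(-34) + 6*(-3) = 646 - 18 = 628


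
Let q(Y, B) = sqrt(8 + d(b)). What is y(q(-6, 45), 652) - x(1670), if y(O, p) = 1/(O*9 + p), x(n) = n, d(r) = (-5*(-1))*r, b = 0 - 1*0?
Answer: -177210217/106114 - 9*sqrt(2)/212228 ≈ -1670.0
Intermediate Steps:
b = 0 (b = 0 + 0 = 0)
d(r) = 5*r
q(Y, B) = 2*sqrt(2) (q(Y, B) = sqrt(8 + 5*0) = sqrt(8 + 0) = sqrt(8) = 2*sqrt(2))
y(O, p) = 1/(p + 9*O) (y(O, p) = 1/(9*O + p) = 1/(p + 9*O))
y(q(-6, 45), 652) - x(1670) = 1/(652 + 9*(2*sqrt(2))) - 1*1670 = 1/(652 + 18*sqrt(2)) - 1670 = -1670 + 1/(652 + 18*sqrt(2))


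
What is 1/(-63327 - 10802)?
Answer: -1/74129 ≈ -1.3490e-5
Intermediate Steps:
1/(-63327 - 10802) = 1/(-74129) = -1/74129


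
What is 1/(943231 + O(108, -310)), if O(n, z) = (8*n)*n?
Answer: 1/1036543 ≈ 9.6474e-7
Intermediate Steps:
O(n, z) = 8*n**2
1/(943231 + O(108, -310)) = 1/(943231 + 8*108**2) = 1/(943231 + 8*11664) = 1/(943231 + 93312) = 1/1036543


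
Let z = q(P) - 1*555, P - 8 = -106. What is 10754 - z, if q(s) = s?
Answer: 11407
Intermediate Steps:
P = -98 (P = 8 - 106 = -98)
z = -653 (z = -98 - 1*555 = -98 - 555 = -653)
10754 - z = 10754 - 1*(-653) = 10754 + 653 = 11407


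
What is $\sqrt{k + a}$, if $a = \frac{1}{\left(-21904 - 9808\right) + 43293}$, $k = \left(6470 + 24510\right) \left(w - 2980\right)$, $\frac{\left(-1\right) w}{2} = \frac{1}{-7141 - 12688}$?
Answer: $\frac{i \sqrt{4868457818990146145725139}}{229639649} \approx 9608.3 i$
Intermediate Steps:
$w = \frac{2}{19829}$ ($w = - \frac{2}{-7141 - 12688} = - \frac{2}{-19829} = \left(-2\right) \left(- \frac{1}{19829}\right) = \frac{2}{19829} \approx 0.00010086$)
$k = - \frac{1830621149640}{19829}$ ($k = \left(6470 + 24510\right) \left(\frac{2}{19829} - 2980\right) = 30980 \left(- \frac{59090418}{19829}\right) = - \frac{1830621149640}{19829} \approx -9.232 \cdot 10^{7}$)
$a = \frac{1}{11581}$ ($a = \frac{1}{-31712 + 43293} = \frac{1}{11581} \approx 8.6348 \cdot 10^{-5}$)
$\sqrt{k + a} = \sqrt{- \frac{1830621149640}{19829} + \frac{1}{11581}} = \sqrt{- \frac{21200423533961011}{229639649}} = \frac{i \sqrt{4868457818990146145725139}}{229639649}$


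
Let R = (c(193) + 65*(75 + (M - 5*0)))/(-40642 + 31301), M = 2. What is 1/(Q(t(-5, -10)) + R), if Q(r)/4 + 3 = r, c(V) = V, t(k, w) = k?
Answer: -9341/304110 ≈ -0.030716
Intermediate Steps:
Q(r) = -12 + 4*r
R = -5198/9341 (R = (193 + 65*(75 + (2 - 5*0)))/(-40642 + 31301) = (193 + 65*(75 + (2 + 0)))/(-9341) = (193 + 65*(75 + 2))*(-1/9341) = (193 + 65*77)*(-1/9341) = (193 + 5005)*(-1/9341) = 5198*(-1/9341) = -5198/9341 ≈ -0.55647)
1/(Q(t(-5, -10)) + R) = 1/((-12 + 4*(-5)) - 5198/9341) = 1/((-12 - 20) - 5198/9341) = 1/(-32 - 5198/9341) = 1/(-304110/9341) = -9341/304110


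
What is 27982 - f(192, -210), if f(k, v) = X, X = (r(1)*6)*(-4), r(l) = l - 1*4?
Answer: 27910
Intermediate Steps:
r(l) = -4 + l (r(l) = l - 4 = -4 + l)
X = 72 (X = ((-4 + 1)*6)*(-4) = -3*6*(-4) = -18*(-4) = 72)
f(k, v) = 72
27982 - f(192, -210) = 27982 - 1*72 = 27982 - 72 = 27910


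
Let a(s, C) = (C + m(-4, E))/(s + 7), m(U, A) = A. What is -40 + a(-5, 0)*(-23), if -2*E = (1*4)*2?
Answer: 6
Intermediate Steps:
E = -4 (E = -1*4*2/2 = -2*2 = -½*8 = -4)
a(s, C) = (-4 + C)/(7 + s) (a(s, C) = (C - 4)/(s + 7) = (-4 + C)/(7 + s))
-40 + a(-5, 0)*(-23) = -40 + ((-4 + 0)/(7 - 5))*(-23) = -40 + (-4/2)*(-23) = -40 + ((½)*(-4))*(-23) = -40 - 2*(-23) = -40 + 46 = 6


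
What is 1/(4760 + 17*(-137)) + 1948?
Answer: 4735589/2431 ≈ 1948.0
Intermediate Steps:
1/(4760 + 17*(-137)) + 1948 = 1/(4760 - 2329) + 1948 = 1/2431 + 1948 = 4735589/2431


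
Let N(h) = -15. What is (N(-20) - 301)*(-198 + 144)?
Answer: 17064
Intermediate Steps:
(N(-20) - 301)*(-198 + 144) = (-15 - 301)*(-198 + 144) = -316*(-54) = 17064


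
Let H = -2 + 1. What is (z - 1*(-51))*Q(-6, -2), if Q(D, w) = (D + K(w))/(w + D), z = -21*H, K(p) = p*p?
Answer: 18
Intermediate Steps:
K(p) = p²
H = -1
z = 21 (z = -21*(-1) = 21)
Q(D, w) = (D + w²)/(D + w) (Q(D, w) = (D + w²)/(w + D) = (D + w²)/(D + w))
(z - 1*(-51))*Q(-6, -2) = (21 - 1*(-51))*((-6 + (-2)²)/(-6 - 2)) = (21 + 51)*((-6 + 4)/(-8)) = 72*(-⅛*(-2)) = 72*(¼) = 18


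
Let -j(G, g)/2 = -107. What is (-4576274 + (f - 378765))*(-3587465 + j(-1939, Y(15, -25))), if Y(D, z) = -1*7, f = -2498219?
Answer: 26736707213758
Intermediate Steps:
Y(D, z) = -7
j(G, g) = 214 (j(G, g) = -2*(-107) = 214)
(-4576274 + (f - 378765))*(-3587465 + j(-1939, Y(15, -25))) = (-4576274 + (-2498219 - 378765))*(-3587465 + 214) = (-4576274 - 2876984)*(-3587251) = -7453258*(-3587251) = 26736707213758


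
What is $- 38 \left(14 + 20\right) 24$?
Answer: $-31008$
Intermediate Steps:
$- 38 \left(14 + 20\right) 24 = \left(-38\right) 34 \cdot 24 = \left(-1292\right) 24 = -31008$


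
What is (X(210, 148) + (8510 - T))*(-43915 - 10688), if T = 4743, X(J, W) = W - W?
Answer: -205689501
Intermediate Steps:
X(J, W) = 0
(X(210, 148) + (8510 - T))*(-43915 - 10688) = (0 + (8510 - 1*4743))*(-43915 - 10688) = (0 + (8510 - 4743))*(-54603) = (0 + 3767)*(-54603) = 3767*(-54603) = -205689501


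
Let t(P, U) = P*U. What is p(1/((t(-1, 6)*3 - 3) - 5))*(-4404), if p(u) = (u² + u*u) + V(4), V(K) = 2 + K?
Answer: -4467858/169 ≈ -26437.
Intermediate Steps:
p(u) = 6 + 2*u² (p(u) = (u² + u*u) + (2 + 4) = (u² + u²) + 6 = 2*u² + 6 = 6 + 2*u²)
p(1/((t(-1, 6)*3 - 3) - 5))*(-4404) = (6 + 2*(1/((-1*6*3 - 3) - 5))²)*(-4404) = (6 + 2*(1/((-6*3 - 3) - 5))²)*(-4404) = (6 + 2*(1/((-18 - 3) - 5))²)*(-4404) = (6 + 2*(1/(-21 - 5))²)*(-4404) = (6 + 2*(1/(-26))²)*(-4404) = (6 + 2*(-1/26)²)*(-4404) = (6 + 2*(1/676))*(-4404) = (6 + 1/338)*(-4404) = (2029/338)*(-4404) = -4467858/169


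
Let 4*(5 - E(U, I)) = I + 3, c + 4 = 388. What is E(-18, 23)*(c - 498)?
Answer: 171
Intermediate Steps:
c = 384 (c = -4 + 388 = 384)
E(U, I) = 17/4 - I/4 (E(U, I) = 5 - (I + 3)/4 = 5 - (3 + I)/4 = 5 + (-3/4 - I/4) = 17/4 - I/4)
E(-18, 23)*(c - 498) = (17/4 - 1/4*23)*(384 - 498) = (17/4 - 23/4)*(-114) = -3/2*(-114) = 171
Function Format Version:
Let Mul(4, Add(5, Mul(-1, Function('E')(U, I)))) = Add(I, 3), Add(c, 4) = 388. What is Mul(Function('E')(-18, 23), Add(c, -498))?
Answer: 171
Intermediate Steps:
c = 384 (c = Add(-4, 388) = 384)
Function('E')(U, I) = Add(Rational(17, 4), Mul(Rational(-1, 4), I)) (Function('E')(U, I) = Add(5, Mul(Rational(-1, 4), Add(I, 3))) = Add(5, Mul(Rational(-1, 4), Add(3, I))) = Add(5, Add(Rational(-3, 4), Mul(Rational(-1, 4), I))) = Add(Rational(17, 4), Mul(Rational(-1, 4), I)))
Mul(Function('E')(-18, 23), Add(c, -498)) = Mul(Add(Rational(17, 4), Mul(Rational(-1, 4), 23)), Add(384, -498)) = Mul(Add(Rational(17, 4), Rational(-23, 4)), -114) = Mul(Rational(-3, 2), -114) = 171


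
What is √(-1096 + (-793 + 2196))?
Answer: √307 ≈ 17.521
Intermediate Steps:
√(-1096 + (-793 + 2196)) = √(-1096 + 1403) = √307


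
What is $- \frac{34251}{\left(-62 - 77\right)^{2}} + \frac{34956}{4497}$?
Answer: $\frac{173786043}{28962179} \approx 6.0005$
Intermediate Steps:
$- \frac{34251}{\left(-62 - 77\right)^{2}} + \frac{34956}{4497} = - \frac{34251}{\left(-139\right)^{2}} + 34956 \cdot \frac{1}{4497} = - \frac{34251}{19321} + \frac{11652}{1499} = \frac{173786043}{28962179}$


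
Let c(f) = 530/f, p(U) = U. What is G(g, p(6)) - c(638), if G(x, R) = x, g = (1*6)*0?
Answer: -265/319 ≈ -0.83072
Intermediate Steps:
g = 0 (g = 6*0 = 0)
G(g, p(6)) - c(638) = 0 - 530/638 = 0 - 1*265/319 = 0 - 265/319 = -265/319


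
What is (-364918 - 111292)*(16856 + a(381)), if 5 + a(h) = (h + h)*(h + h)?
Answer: -284533093950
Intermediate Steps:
a(h) = -5 + 4*h**2 (a(h) = -5 + (h + h)*(h + h) = -5 + (2*h)*(2*h) = -5 + 4*h**2)
(-364918 - 111292)*(16856 + a(381)) = (-364918 - 111292)*(16856 + (-5 + 4*381**2)) = -476210*(16856 + (-5 + 4*145161)) = -476210*(16856 + (-5 + 580644)) = -476210*(16856 + 580639) = -476210*597495 = -284533093950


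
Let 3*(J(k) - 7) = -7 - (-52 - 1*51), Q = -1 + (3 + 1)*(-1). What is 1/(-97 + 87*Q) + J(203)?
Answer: 20747/532 ≈ 38.998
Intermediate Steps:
Q = -5 (Q = -1 + 4*(-1) = -1 - 4 = -5)
J(k) = 39 (J(k) = 7 + (-7 - (-52 - 1*51))/3 = 7 + (-7 - (-52 - 51))/3 = 7 + (-7 - 1*(-103))/3 = 7 + (-7 + 103)/3 = 7 + (⅓)*96 = 7 + 32 = 39)
1/(-97 + 87*Q) + J(203) = 1/(-97 + 87*(-5)) + 39 = 1/(-97 - 435) + 39 = 1/(-532) + 39 = -1/532 + 39 = 20747/532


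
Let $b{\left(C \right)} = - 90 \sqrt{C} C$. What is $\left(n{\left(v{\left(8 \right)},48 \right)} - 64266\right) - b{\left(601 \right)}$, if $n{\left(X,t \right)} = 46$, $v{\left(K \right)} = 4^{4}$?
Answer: $-64220 + 54090 \sqrt{601} \approx 1.2618 \cdot 10^{6}$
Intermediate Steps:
$v{\left(K \right)} = 256$
$b{\left(C \right)} = - 90 C^{\frac{3}{2}}$
$\left(n{\left(v{\left(8 \right)},48 \right)} - 64266\right) - b{\left(601 \right)} = \left(46 - 64266\right) - - 90 \cdot 601^{\frac{3}{2}} = -64220 - - 90 \cdot 601 \sqrt{601} = -64220 - - 54090 \sqrt{601} = -64220 + 54090 \sqrt{601}$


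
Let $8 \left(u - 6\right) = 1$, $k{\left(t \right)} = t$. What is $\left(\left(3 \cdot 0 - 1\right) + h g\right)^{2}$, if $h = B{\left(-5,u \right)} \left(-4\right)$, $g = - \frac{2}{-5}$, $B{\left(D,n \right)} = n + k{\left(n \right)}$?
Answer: $\frac{10609}{25} \approx 424.36$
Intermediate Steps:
$u = \frac{49}{8}$ ($u = 6 + \frac{1}{8} \cdot 1 = 6 + \frac{1}{8} = \frac{49}{8} \approx 6.125$)
$B{\left(D,n \right)} = 2 n$ ($B{\left(D,n \right)} = n + n = 2 n$)
$g = \frac{2}{5}$ ($g = \left(-2\right) \left(- \frac{1}{5}\right) = \frac{2}{5} \approx 0.4$)
$h = -49$ ($h = 2 \cdot \frac{49}{8} \left(-4\right) = \frac{49}{4} \left(-4\right) = -49$)
$\left(\left(3 \cdot 0 - 1\right) + h g\right)^{2} = \left(\left(3 \cdot 0 - 1\right) - \frac{98}{5}\right)^{2} = \left(\left(0 - 1\right) - \frac{98}{5}\right)^{2} = \left(-1 - \frac{98}{5}\right)^{2} = \left(- \frac{103}{5}\right)^{2} = \frac{10609}{25}$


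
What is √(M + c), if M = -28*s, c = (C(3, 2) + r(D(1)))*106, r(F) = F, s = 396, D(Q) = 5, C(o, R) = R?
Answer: I*√10346 ≈ 101.72*I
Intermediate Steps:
c = 742 (c = (2 + 5)*106 = 7*106 = 742)
M = -11088 (M = -28*396 = -11088)
√(M + c) = √(-11088 + 742) = √(-10346) = I*√10346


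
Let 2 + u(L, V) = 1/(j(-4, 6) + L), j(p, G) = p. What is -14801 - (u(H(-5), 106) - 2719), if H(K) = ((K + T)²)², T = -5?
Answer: -120751681/9996 ≈ -12080.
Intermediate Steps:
H(K) = (-5 + K)⁴ (H(K) = ((K - 5)²)² = ((-5 + K)²)² = (-5 + K)⁴)
u(L, V) = -2 + 1/(-4 + L)
-14801 - (u(H(-5), 106) - 2719) = -14801 - ((9 - 2*(-5 - 5)⁴)/(-4 + (-5 - 5)⁴) - 2719) = -14801 - ((9 - 2*(-10)⁴)/(-4 + (-10)⁴) - 2719) = -14801 - ((9 - 2*10000)/(-4 + 10000) - 2719) = -14801 - ((9 - 20000)/9996 - 2719) = -14801 - ((1/9996)*(-19991) - 2719) = -14801 - (-19991/9996 - 2719) = -14801 - 1*(-27199115/9996) = -14801 + 27199115/9996 = -120751681/9996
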